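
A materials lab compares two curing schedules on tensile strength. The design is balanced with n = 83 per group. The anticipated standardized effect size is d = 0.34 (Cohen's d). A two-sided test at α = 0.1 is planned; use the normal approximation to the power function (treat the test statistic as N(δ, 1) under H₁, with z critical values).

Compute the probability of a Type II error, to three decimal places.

Noncentrality parameter: δ = d·√(n/2) = 0.34 × √(83/2) = 2.1903
Two-sided α = 0.1 → critical value z_{0.05} = 1.645.
Power = Φ(δ − 1.645) + Φ(−δ − 1.645) = Φ(0.545) + Φ(-3.835) = 0.7073 + 0.0001 = 0.7073.
Type II error: β = 1 − power = 1 − 0.7073 = 0.2927.

β ≈ 0.293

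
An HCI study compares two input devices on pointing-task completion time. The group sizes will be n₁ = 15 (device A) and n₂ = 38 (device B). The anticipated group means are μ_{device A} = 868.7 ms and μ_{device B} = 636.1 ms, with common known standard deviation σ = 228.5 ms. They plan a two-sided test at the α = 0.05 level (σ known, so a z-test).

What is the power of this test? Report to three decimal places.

Power ≈ 0.916

Standardized effect: d = |μ_{device A} − μ_{device B}| / σ = |868.7 − 636.1| / 228.5 = 1.0179
Noncentrality parameter: δ = d / √(1/n₁ + 1/n₂) = 1.0179 / √(1/15 + 1/38) = 3.3383
Critical value for a two-sided test at α = 0.05: z_{α/2} = 1.960.
Power = Φ(δ − 1.960) + Φ(−δ − 1.960) = Φ(1.378) + Φ(-5.298) = 0.9159 + 0.0000 = 0.9159.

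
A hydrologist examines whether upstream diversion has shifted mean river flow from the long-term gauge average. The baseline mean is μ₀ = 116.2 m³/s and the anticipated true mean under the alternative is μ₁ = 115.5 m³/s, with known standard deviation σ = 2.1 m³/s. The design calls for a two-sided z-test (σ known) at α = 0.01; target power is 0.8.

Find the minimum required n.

n = 106

Standardized effect: d = |μ₁ − μ₀| / σ = |115.5 − 116.2| / 2.1 = 0.3333
Set Φ(δ − 2.576) = 0.8; then δ − 2.576 = Φ⁻¹(0.8) = 0.842, giving δ = 3.417.
(Ignoring the negligible lower-tail rejection probability gives the usual closed-form inversion.)
δ = d·√n ⇒ n = (δ/d)² = (3.417 / 0.3333)² = 105.11.
Rounding up, n = 106.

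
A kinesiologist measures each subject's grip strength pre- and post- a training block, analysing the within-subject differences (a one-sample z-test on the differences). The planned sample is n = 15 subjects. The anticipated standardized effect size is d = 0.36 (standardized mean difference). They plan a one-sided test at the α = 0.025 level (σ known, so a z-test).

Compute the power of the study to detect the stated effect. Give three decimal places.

Power ≈ 0.286

Noncentrality parameter: δ = d·√n = 0.36 × √15 = 1.3943
One-sided α = 0.025 → critical value z_{0.025} = 1.960.
Power = P(Z > 1.960 − δ) = Φ(-0.566) = 0.2858.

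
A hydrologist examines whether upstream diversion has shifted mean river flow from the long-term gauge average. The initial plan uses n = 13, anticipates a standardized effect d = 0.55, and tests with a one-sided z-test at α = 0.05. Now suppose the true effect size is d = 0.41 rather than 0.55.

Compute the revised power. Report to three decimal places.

With d = 0.41: δ = d·√n = 0.41 × √13 = 1.4783. Critical value z_{0.05} = 1.645.
Revised power = P(Z > 1.645 − δ) = Φ(-0.167) = 0.4339.

Power ≈ 0.434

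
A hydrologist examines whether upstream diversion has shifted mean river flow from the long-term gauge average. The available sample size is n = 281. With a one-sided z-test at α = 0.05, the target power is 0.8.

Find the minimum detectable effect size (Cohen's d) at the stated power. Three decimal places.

Need Φ(δ − 1.645) = 0.8, so δ = 1.645 + 0.842 = 2.486.
δ = d·√n ⇒ d = δ/√n = 2.486/√281 = 0.1483.

d ≈ 0.148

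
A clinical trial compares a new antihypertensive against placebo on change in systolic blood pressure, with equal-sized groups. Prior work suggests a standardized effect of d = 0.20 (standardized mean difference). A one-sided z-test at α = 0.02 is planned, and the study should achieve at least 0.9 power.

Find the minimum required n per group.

n = 557 per group

For power 0.9 need Φ(δ − z_{0.02}) = 0.9, so δ = z_{0.02} + z_{0.10} = 2.054 + 1.282 = 3.335.
δ = d·√(n/2) ⇒ n = 2(δ/d)² = 2 × (3.335 / 0.20)² = 556.21.
Round up to the next whole unit.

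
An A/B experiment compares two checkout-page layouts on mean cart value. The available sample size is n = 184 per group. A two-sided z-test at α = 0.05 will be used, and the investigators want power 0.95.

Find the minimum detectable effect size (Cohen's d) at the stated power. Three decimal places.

d ≈ 0.376

Need Φ(δ − 1.960) = 0.95, so δ = 1.960 + 1.645 = 3.605.
(Lower-tail contribution to power is negligible for δ > 0.)
δ = d·√(n/2) ⇒ d = δ/√(n/2) = 3.605/√(184/2) = 0.3758.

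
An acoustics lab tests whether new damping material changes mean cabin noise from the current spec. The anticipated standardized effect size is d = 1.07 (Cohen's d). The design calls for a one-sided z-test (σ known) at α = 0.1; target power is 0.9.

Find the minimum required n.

Set Φ(δ − 1.282) = 0.9; then δ − 1.282 = Φ⁻¹(0.9) = 1.282, giving δ = 2.563.
δ = d·√n ⇒ n = (δ/d)² = (2.563 / 1.07)² = 5.74.
Round up to the next whole unit.

n = 6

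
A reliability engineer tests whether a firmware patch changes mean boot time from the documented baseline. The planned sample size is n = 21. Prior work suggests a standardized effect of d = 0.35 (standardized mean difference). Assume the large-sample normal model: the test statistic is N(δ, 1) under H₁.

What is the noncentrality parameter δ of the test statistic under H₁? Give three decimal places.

δ = d·√n = 0.35 × √21 = 1.6039

δ ≈ 1.604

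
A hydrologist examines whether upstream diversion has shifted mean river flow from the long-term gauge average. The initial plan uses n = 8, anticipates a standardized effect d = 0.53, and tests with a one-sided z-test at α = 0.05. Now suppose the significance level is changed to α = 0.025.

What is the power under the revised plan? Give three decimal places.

Power ≈ 0.322

δ = d·√n = 0.53 × √8 = 1.4991 (unchanged). New critical value: z_{0.025} = 1.960.
Revised power = Φ(δ − 1.960) = Φ(-0.461) = 0.3224.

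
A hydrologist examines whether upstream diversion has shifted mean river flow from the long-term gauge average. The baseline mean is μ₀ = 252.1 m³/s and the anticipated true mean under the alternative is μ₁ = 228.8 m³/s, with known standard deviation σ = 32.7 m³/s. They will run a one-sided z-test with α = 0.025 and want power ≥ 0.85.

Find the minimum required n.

Standardized effect: d = |μ₁ − μ₀| / σ = |228.8 − 252.1| / 32.7 = 0.7125
For power 0.85 need Φ(δ − z_{0.025}) = 0.85, so δ = z_{0.025} + z_{0.15} = 1.960 + 1.036 = 2.996.
δ = d·√n ⇒ n = (δ/d)² = (2.996 / 0.7125)² = 17.68.
Round up to the next whole unit.

n = 18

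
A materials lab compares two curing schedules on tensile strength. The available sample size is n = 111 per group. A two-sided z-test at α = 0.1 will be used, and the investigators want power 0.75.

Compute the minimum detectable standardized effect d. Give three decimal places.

Need Φ(δ − 1.645) = 0.75, so δ = 1.645 + 0.674 = 2.319.
(The second rejection-region term Φ(−δ − z_{α/2}) is negligible and dropped.)
δ = d·√(n/2) ⇒ d = δ/√(n/2) = 2.319/√(111/2) = 0.3113.

d ≈ 0.311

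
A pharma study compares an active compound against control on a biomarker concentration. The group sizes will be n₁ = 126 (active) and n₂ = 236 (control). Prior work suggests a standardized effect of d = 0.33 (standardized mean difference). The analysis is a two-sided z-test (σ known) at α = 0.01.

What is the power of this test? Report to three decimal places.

Noncentrality parameter: δ = d / √(1/n₁ + 1/n₂) = 0.33 / √(1/126 + 1/236) = 2.9909
Two-sided α = 0.01 → critical value z_{0.005} = 2.576.
Power = Φ(δ − 2.576) + Φ(−δ − 2.576) = Φ(0.415) + Φ(-5.567) = 0.6610 + 0.0000 = 0.6610.

Power ≈ 0.661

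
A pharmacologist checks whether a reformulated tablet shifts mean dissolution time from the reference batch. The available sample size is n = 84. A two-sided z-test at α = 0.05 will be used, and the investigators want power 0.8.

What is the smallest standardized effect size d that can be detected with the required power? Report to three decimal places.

Need Φ(δ − 1.960) = 0.8, so δ = 1.960 + 0.842 = 2.802.
(The second rejection-region term Φ(−δ − z_{α/2}) is negligible and dropped.)
δ = d·√n ⇒ d = δ/√n = 2.802/√84 = 0.3057.

d ≈ 0.306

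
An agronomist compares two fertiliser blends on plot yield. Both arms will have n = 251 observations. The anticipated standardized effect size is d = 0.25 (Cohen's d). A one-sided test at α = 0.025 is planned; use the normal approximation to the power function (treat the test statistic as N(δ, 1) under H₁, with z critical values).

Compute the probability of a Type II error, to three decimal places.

β ≈ 0.200

Noncentrality parameter: δ = d·√(n/2) = 0.25 × √(251/2) = 2.8007
Critical value for a one-sided test at α = 0.025: z_α = 1.960.
Power = P(Z > 1.960 − δ) = Φ(0.841) = 0.7997.
Type II error: β = 1 − power = 1 − 0.7997 = 0.2003.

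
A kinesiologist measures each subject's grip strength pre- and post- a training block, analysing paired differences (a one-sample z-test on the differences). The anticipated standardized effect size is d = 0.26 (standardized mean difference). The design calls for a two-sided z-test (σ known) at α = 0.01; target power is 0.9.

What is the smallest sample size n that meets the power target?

Set Φ(δ − 2.576) = 0.9; then δ − 2.576 = Φ⁻¹(0.9) = 1.282, giving δ = 3.857.
(Ignoring the negligible lower-tail rejection probability gives the usual closed-form inversion.)
δ = d·√n ⇒ n = (δ/d)² = (3.857 / 0.26)² = 220.11.
Round up to the next whole unit.

n = 221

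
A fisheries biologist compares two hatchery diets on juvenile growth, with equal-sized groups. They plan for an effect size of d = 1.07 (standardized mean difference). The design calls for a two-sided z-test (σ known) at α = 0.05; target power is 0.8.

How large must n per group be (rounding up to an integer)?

For power 0.8 need Φ(δ − z_{0.025}) = 0.8, so δ = z_{0.025} + z_{0.20} = 1.960 + 0.842 = 2.802.
(Ignoring the negligible lower-tail rejection probability gives the usual closed-form inversion.)
δ = d·√(n/2) ⇒ n = 2(δ/d)² = 2 × (2.802 / 1.07)² = 13.71.
Rounding up, n = 14 per group.

n = 14 per group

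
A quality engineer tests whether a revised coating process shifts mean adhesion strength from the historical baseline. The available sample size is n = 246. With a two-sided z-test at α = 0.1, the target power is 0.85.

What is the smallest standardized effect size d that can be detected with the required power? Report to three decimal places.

d ≈ 0.171

Required noncentrality: δ = z_{0.05} + z_{0.15} = 1.645 + 1.036 = 2.681.
(Lower-tail contribution to power is negligible for δ > 0.)
δ = d·√n ⇒ d = δ/√n = 2.681/√246 = 0.1710.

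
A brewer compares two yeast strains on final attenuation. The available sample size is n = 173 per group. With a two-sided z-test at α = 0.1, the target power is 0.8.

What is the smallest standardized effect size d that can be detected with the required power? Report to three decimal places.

Need Φ(δ − 1.645) = 0.8, so δ = 1.645 + 0.842 = 2.486.
(The second rejection-region term Φ(−δ − z_{α/2}) is negligible and dropped.)
δ = d·√(n/2) ⇒ d = δ/√(n/2) = 2.486/√(173/2) = 0.2673.

d ≈ 0.267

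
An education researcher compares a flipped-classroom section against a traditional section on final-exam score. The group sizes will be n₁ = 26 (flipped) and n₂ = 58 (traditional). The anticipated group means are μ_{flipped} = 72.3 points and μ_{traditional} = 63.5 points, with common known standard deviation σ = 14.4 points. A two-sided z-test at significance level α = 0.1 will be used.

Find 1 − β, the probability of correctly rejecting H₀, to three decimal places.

Standardized effect: d = |μ_{flipped} − μ_{traditional}| / σ = |72.3 − 63.5| / 14.4 = 0.6111
Noncentrality parameter: δ = d / √(1/n₁ + 1/n₂) = 0.6111 / √(1/26 + 1/58) = 2.5893
Two-sided α = 0.1 → critical value z_{0.05} = 1.645.
Power = Φ(δ − 1.645) + Φ(−δ − 1.645) = Φ(0.944) + Φ(-4.234) = 0.8275 + 0.0000 = 0.8275.

Power ≈ 0.828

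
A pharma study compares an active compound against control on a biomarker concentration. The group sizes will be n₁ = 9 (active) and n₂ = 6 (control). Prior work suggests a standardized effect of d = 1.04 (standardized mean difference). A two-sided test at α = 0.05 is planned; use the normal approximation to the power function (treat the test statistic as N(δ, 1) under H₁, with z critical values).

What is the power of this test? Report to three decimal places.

Noncentrality parameter: δ = d / √(1/n₁ + 1/n₂) = 1.04 / √(1/9 + 1/6) = 1.9733
Two-sided α = 0.05 → critical value z_{0.025} = 1.960.
Power = Φ(δ − 1.960) + Φ(−δ − 1.960) = Φ(0.013) + Φ(-3.933) = 0.5053 + 0.0000 = 0.5053.

Power ≈ 0.505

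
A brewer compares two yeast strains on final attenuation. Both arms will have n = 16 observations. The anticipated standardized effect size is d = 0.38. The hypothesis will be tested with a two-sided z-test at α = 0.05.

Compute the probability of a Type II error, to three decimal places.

β ≈ 0.811

Noncentrality parameter: δ = d·√(n/2) = 0.38 × √(16/2) = 1.0748
Critical value for a two-sided test at α = 0.05: z_{α/2} = 1.960.
Power = Φ(δ − 1.960) + Φ(−δ − 1.960) = Φ(-0.885) + Φ(-3.035) = 0.1880 + 0.0012 = 0.1892.
Type II error: β = 1 − power = 1 − 0.1892 = 0.8108.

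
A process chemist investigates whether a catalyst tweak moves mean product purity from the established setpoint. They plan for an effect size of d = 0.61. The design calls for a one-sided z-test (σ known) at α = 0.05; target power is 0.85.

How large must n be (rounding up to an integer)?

n = 20

Set Φ(δ − 1.645) = 0.85; then δ − 1.645 = Φ⁻¹(0.85) = 1.036, giving δ = 2.681.
δ = d·√n ⇒ n = (δ/d)² = (2.681 / 0.61)² = 19.32.
Rounding up, n = 20.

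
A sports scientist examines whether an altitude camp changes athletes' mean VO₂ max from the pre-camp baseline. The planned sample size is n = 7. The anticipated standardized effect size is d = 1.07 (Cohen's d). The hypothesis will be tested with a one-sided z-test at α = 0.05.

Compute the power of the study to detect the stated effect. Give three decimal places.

Noncentrality parameter: δ = d·√n = 1.07 × √7 = 2.8310
Critical value for a one-sided test at α = 0.05: z_α = 1.645.
Power = P(Z > 1.645 − δ) = Φ(1.186) = 0.8822.

Power ≈ 0.882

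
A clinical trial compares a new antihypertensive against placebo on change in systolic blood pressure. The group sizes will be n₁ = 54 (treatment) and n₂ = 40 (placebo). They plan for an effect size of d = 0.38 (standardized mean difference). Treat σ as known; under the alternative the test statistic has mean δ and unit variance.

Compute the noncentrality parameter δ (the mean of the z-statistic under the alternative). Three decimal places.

δ ≈ 1.822

δ = d / √(1/n₁ + 1/n₂) = 0.38 / √(1/54 + 1/40) = 1.8216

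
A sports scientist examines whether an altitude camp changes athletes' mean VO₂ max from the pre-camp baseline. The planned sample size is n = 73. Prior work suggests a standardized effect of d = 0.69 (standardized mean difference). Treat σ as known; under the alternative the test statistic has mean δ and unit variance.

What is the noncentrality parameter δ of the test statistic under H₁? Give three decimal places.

δ ≈ 5.895

The noncentrality parameter scales effect size by the design's sample-size factor: δ = d·√n = 0.69 × √73 = 5.8954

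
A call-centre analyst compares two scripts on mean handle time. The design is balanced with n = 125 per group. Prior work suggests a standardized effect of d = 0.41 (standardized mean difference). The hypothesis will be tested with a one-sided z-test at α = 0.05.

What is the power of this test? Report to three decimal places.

Power ≈ 0.945

Noncentrality parameter: δ = d·√(n/2) = 0.41 × √(125/2) = 3.2413
One-sided α = 0.05 → critical value z_{0.05} = 1.645.
Power = Φ(δ − 1.645) = Φ(1.596) = 0.9448.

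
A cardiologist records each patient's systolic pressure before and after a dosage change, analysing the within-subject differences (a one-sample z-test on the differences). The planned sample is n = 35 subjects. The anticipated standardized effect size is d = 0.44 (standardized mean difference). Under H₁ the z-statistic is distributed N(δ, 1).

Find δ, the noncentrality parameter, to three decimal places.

δ ≈ 2.603

The noncentrality parameter scales effect size by the design's sample-size factor: δ = d·√n = 0.44 × √35 = 2.6031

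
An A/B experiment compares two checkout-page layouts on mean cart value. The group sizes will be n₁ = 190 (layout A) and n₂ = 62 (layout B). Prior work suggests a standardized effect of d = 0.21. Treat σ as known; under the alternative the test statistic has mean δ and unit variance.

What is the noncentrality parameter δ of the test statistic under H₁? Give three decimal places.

δ = d / √(1/n₁ + 1/n₂) = 0.21 / √(1/190 + 1/62) = 1.4358

δ ≈ 1.436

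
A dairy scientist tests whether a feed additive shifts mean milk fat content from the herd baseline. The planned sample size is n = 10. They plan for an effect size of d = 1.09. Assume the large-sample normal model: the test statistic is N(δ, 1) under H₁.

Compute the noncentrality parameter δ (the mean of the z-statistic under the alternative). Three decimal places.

δ ≈ 3.447

The noncentrality parameter scales effect size by the design's sample-size factor: δ = d·√n = 1.09 × √10 = 3.4469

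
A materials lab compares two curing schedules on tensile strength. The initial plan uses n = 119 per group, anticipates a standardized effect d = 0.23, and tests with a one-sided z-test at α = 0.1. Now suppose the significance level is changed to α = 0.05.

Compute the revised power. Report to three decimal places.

δ = d·√(n/2) = 0.23 × √(119/2) = 1.7741 (unchanged). New critical value: z_{0.05} = 1.645.
Revised power = Φ(δ − 1.645) = Φ(0.129) = 0.5514.

Power ≈ 0.551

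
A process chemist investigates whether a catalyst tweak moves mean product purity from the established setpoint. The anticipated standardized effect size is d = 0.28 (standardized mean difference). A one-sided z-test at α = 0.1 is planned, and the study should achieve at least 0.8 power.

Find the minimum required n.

n = 58

Set Φ(δ − 1.282) = 0.8; then δ − 1.282 = Φ⁻¹(0.8) = 0.842, giving δ = 2.123.
δ = d·√n ⇒ n = (δ/d)² = (2.123 / 0.28)² = 57.50.
Round up to the next whole unit.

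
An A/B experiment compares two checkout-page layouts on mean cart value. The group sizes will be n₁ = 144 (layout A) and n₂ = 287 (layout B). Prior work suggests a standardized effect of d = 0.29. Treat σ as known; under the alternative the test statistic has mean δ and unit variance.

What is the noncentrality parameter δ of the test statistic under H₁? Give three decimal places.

δ = d / √(1/n₁ + 1/n₂) = 0.29 / √(1/144 + 1/287) = 2.8398

δ ≈ 2.840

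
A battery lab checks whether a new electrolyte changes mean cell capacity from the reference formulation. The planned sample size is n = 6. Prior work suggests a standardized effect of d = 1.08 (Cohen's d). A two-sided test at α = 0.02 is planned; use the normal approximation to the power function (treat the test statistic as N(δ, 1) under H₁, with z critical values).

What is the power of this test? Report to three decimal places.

Power ≈ 0.625

Noncentrality parameter: δ = d·√n = 1.08 × √6 = 2.6454
Critical value for a two-sided test at α = 0.02: z_{α/2} = 2.326.
Power = Φ(δ − 2.326) + Φ(−δ − 2.326) = Φ(0.319) + Φ(-4.972) = 0.6252 + 0.0000 = 0.6252.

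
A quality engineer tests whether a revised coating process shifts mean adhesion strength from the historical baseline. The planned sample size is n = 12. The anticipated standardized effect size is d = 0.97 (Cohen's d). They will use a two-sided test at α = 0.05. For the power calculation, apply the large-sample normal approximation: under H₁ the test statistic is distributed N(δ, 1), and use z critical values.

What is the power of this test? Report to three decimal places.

Power ≈ 0.919

Noncentrality parameter: δ = d·√n = 0.97 × √12 = 3.3602
Critical value for a two-sided test at α = 0.05: z_{α/2} = 1.960.
Power = Φ(δ − 1.960) + Φ(−δ − 1.960) = Φ(1.400) + Φ(-5.320) = 0.9193 + 0.0000 = 0.9193.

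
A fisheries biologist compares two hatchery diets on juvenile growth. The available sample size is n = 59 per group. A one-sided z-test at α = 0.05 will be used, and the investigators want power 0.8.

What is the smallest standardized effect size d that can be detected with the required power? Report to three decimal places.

Need Φ(δ − 1.645) = 0.8, so δ = 1.645 + 0.842 = 2.486.
δ = d·√(n/2) ⇒ d = δ/√(n/2) = 2.486/√(59/2) = 0.4578.

d ≈ 0.458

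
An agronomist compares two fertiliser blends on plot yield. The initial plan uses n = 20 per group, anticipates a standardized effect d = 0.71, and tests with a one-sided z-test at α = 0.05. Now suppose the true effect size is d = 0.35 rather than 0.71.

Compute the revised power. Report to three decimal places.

With d = 0.35: δ = d·√(n/2) = 0.35 × √(20/2) = 1.1068. Critical value z_{0.05} = 1.645.
Revised power = P(Z > 1.645 − δ) = Φ(-0.538) = 0.2953.

Power ≈ 0.295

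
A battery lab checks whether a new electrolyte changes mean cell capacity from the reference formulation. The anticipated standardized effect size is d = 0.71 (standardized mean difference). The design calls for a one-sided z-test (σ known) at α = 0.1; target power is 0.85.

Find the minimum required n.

Set Φ(δ − 1.282) = 0.85; then δ − 1.282 = Φ⁻¹(0.85) = 1.036, giving δ = 2.318.
δ = d·√n ⇒ n = (δ/d)² = (2.318 / 0.71)² = 10.66.
Round up to the next whole unit.

n = 11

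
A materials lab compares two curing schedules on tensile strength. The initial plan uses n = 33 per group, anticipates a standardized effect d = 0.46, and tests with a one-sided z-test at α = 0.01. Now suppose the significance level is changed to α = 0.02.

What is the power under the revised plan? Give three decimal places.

Power ≈ 0.427

δ = d·√(n/2) = 0.46 × √(33/2) = 1.8685 (unchanged). New critical value: z_{0.02} = 2.054.
Revised power = Φ(δ − 2.054) = Φ(-0.185) = 0.4265.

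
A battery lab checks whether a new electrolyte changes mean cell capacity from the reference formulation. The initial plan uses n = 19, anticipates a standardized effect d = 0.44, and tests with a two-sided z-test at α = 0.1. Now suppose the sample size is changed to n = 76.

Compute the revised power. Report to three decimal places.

Power ≈ 0.986

With n = 76: δ = d·√n = 0.44 × √76 = 3.8358. Critical value z_{0.05} = 1.645.
Revised power = Φ(δ − 1.645) + Φ(−δ − 1.645) = Φ(2.191) + Φ(-5.481) = 0.9858 + 0.0000 = 0.9858.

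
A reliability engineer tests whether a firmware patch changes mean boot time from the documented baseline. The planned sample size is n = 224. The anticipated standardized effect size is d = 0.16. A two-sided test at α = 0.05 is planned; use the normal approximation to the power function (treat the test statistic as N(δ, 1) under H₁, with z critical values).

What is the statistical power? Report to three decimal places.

Power ≈ 0.668

Noncentrality parameter: δ = d·√n = 0.16 × √224 = 2.3947
Critical value for a two-sided test at α = 0.05: z_{α/2} = 1.960.
Power = Φ(δ − 1.960) + Φ(−δ − 1.960) = Φ(0.435) + Φ(-4.355) = 0.6681 + 0.0000 = 0.6681.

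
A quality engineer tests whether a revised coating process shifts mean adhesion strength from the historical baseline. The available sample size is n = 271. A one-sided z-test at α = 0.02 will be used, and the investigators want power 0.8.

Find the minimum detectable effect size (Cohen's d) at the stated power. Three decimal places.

d ≈ 0.176

Need Φ(δ − 2.054) = 0.8, so δ = 2.054 + 0.842 = 2.895.
δ = d·√n ⇒ d = δ/√n = 2.895/√271 = 0.1759.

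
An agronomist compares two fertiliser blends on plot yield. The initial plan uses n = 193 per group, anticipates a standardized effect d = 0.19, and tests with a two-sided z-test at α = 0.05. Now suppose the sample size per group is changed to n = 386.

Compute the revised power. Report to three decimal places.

Power ≈ 0.752

With n = 386 per group: δ = d·√(n/2) = 0.19 × √(386/2) = 2.6396. Critical value z_{0.025} = 1.960.
Revised power = Φ(δ − 1.960) + Φ(−δ − 1.960) = Φ(0.680) + Φ(-4.600) = 0.7516 + 0.0000 = 0.7516.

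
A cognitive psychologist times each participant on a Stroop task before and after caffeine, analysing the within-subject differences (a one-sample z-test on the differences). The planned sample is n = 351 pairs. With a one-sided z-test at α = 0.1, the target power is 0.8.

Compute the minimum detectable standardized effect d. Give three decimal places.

Required noncentrality: δ = z_{0.1} + z_{0.20} = 1.282 + 0.842 = 2.123.
δ = d·√n ⇒ d = δ/√n = 2.123/√351 = 0.1133.

d ≈ 0.113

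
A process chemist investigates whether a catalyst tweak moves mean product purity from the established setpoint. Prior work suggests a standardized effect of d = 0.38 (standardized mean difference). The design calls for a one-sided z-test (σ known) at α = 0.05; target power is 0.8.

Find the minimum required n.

n = 43

For power 0.8 need Φ(δ − z_{0.05}) = 0.8, so δ = z_{0.05} + z_{0.20} = 1.645 + 0.842 = 2.486.
δ = d·√n ⇒ n = (δ/d)² = (2.486 / 0.38)² = 42.82.
Round up to the next whole unit.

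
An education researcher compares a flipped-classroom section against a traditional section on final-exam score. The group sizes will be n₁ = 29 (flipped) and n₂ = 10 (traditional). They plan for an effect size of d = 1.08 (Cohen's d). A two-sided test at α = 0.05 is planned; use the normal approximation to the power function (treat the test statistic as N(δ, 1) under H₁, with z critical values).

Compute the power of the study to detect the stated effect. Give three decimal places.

Power ≈ 0.838

Noncentrality parameter: δ = d / √(1/n₁ + 1/n₂) = 1.08 / √(1/29 + 1/10) = 2.9450
Two-sided α = 0.05 → critical value z_{0.025} = 1.960.
Power = Φ(δ − 1.960) + Φ(−δ − 1.960) = Φ(0.985) + Φ(-4.905) = 0.8377 + 0.0000 = 0.8377.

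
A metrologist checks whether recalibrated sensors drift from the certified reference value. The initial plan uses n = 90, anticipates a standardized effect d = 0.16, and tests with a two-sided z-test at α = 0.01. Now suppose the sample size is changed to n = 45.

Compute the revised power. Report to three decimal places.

With n = 45: δ = d·√n = 0.16 × √45 = 1.0733. Critical value z_{0.005} = 2.576.
Revised power = Φ(δ − 2.576) + Φ(−δ − 2.576) = Φ(-1.503) + Φ(-3.649) = 0.0665 + 0.0001 = 0.0666.

Power ≈ 0.067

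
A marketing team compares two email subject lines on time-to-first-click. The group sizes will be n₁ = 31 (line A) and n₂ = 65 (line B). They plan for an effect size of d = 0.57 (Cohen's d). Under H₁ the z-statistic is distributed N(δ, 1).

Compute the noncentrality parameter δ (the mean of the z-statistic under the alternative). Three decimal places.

δ = d / √(1/n₁ + 1/n₂) = 0.57 / √(1/31 + 1/65) = 2.6114

δ ≈ 2.611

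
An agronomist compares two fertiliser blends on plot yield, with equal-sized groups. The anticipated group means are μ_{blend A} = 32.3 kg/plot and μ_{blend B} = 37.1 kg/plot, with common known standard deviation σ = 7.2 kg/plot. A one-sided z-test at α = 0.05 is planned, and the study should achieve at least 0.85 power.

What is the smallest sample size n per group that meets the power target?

Standardized effect: d = |μ_{blend A} − μ_{blend B}| / σ = |32.3 − 37.1| / 7.2 = 0.6667
For power 0.85 need Φ(δ − z_{0.05}) = 0.85, so δ = z_{0.05} + z_{0.15} = 1.645 + 1.036 = 2.681.
δ = d·√(n/2) ⇒ n = 2(δ/d)² = 2 × (2.681 / 0.6667)² = 32.35.
Rounding up, n = 33 per group.

n = 33 per group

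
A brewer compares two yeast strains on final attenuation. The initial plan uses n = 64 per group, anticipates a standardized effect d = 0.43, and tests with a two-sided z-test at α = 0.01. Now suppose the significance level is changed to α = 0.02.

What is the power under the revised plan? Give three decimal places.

δ = d·√(n/2) = 0.43 × √(64/2) = 2.4324 (unchanged). New critical value: z_{0.01} = 2.326.
Revised power = Φ(δ − 2.326) + Φ(−δ − 2.326) = Φ(0.106) + Φ(-4.759) = 0.5422 + 0.0000 = 0.5422.

Power ≈ 0.542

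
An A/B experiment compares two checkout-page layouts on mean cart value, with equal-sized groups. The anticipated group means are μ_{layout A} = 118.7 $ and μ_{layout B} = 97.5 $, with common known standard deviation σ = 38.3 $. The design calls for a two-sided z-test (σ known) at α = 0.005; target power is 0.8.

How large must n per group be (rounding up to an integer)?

Standardized effect: d = |μ_{layout A} − μ_{layout B}| / σ = |118.7 − 97.5| / 38.3 = 0.5535
Set Φ(δ − 2.807) = 0.8; then δ − 2.807 = Φ⁻¹(0.8) = 0.842, giving δ = 3.649.
(The Φ(−δ − z_{α/2}) term is vanishingly small for δ > 0 and is dropped in the standard sample-size formula.)
δ = d·√(n/2) ⇒ n = 2(δ/d)² = 2 × (3.649 / 0.5535)² = 86.90.
Rounding up, n = 87 per group.

n = 87 per group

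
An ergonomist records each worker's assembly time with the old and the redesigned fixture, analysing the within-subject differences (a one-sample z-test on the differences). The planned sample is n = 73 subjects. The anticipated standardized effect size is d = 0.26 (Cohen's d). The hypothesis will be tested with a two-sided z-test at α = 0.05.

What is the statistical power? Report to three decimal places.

Noncentrality parameter: δ = d·√n = 0.26 × √73 = 2.2214
Two-sided α = 0.05 → critical value z_{0.025} = 1.960.
Power = Φ(δ − 1.960) + Φ(−δ − 1.960) = Φ(0.261) + Φ(-4.181) = 0.6031 + 0.0000 = 0.6032.

Power ≈ 0.603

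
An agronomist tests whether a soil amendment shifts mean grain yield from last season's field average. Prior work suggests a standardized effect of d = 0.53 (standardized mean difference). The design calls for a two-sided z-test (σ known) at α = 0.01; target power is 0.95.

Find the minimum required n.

Set Φ(δ − 2.576) = 0.95; then δ − 2.576 = Φ⁻¹(0.95) = 1.645, giving δ = 4.221.
(The Φ(−δ − z_{α/2}) term is vanishingly small for δ > 0 and is dropped in the standard sample-size formula.)
δ = d·√n ⇒ n = (δ/d)² = (4.221 / 0.53)² = 63.42.
Rounding up, n = 64.

n = 64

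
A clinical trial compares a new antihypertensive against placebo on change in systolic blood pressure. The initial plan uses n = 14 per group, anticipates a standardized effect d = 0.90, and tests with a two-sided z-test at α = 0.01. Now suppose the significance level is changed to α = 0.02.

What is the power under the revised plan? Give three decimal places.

δ = d·√(n/2) = 0.90 × √(14/2) = 2.3812 (unchanged). New critical value: z_{0.01} = 2.326.
Revised power = Φ(δ − 2.326) + Φ(−δ − 2.326) = Φ(0.055) + Φ(-4.708) = 0.5219 + 0.0000 = 0.5219.

Power ≈ 0.522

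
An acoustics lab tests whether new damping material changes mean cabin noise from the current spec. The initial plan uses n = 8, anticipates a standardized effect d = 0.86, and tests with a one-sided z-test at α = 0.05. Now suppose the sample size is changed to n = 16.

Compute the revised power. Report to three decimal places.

Power ≈ 0.964

With n = 16: δ = d·√n = 0.86 × √16 = 3.4400. Critical value z_{0.05} = 1.645.
Revised power = Φ(δ − 1.645) = Φ(1.795) = 0.9637.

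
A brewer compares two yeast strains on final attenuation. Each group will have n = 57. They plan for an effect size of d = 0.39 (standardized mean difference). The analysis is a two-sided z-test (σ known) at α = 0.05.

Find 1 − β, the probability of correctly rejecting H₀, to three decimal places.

Power ≈ 0.549

Noncentrality parameter: δ = d·√(n/2) = 0.39 × √(57/2) = 2.0820
Critical value for a two-sided test at α = 0.05: z_{α/2} = 1.960.
Power = Φ(δ − 1.960) + Φ(−δ − 1.960) = Φ(0.122) + Φ(-4.042) = 0.5486 + 0.0000 = 0.5486.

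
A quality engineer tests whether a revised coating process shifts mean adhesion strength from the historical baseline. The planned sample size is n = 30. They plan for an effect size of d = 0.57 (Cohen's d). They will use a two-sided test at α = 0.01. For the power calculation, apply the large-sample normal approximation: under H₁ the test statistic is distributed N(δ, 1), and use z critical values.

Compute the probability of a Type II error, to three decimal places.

β ≈ 0.292

Noncentrality parameter: δ = d·√n = 0.57 × √30 = 3.1220
Two-sided α = 0.01 → critical value z_{0.005} = 2.576.
Power = Φ(δ − 2.576) + Φ(−δ − 2.576) = Φ(0.546) + Φ(-5.698) = 0.7075 + 0.0000 = 0.7075.
Type II error: β = 1 − power = 1 − 0.7075 = 0.2925.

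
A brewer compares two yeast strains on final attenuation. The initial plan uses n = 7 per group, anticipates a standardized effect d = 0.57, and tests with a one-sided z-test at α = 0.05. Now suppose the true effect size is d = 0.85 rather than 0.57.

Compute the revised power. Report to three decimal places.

With d = 0.85: δ = d·√(n/2) = 0.85 × √(7/2) = 1.5902. Critical value z_{0.05} = 1.645.
Revised power = P(Z > 1.645 − δ) = Φ(-0.055) = 0.4782.

Power ≈ 0.478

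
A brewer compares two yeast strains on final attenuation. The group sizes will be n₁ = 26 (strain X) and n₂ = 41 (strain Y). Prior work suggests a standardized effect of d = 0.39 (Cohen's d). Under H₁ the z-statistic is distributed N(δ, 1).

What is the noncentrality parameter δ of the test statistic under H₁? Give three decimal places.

δ = d / √(1/n₁ + 1/n₂) = 0.39 / √(1/26 + 1/41) = 1.5556

δ ≈ 1.556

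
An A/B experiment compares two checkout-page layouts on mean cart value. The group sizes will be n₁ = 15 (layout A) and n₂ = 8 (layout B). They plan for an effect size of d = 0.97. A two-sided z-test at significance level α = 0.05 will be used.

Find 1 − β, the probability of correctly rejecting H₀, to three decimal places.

Noncentrality parameter: λ = d / √(1/n₁ + 1/n₂) = 0.97 / √(1/15 + 1/8) = 2.2156
Critical value for a two-sided test at α = 0.05: z_{α/2} = 1.960.
Power = Φ(λ − 1.960) + Φ(−λ − 1.960) = Φ(0.256) + Φ(-4.176) = 0.6009 + 0.0000 = 0.6009.

Power ≈ 0.601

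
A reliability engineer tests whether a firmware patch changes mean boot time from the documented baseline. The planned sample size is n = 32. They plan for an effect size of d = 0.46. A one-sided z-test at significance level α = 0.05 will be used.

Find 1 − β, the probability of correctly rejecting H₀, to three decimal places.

Power ≈ 0.831

Noncentrality parameter: λ = d·√n = 0.46 × √32 = 2.6022
One-sided α = 0.05 → critical value z_{0.05} = 1.645.
Power = P(Z > 1.645 − λ) = Φ(0.957) = 0.8308.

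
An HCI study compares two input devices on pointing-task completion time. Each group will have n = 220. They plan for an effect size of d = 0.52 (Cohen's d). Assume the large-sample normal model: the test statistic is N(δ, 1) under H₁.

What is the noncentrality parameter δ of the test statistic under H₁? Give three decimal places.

δ = d·√(n/2) = 0.52 × √(220/2) = 5.4538

δ ≈ 5.454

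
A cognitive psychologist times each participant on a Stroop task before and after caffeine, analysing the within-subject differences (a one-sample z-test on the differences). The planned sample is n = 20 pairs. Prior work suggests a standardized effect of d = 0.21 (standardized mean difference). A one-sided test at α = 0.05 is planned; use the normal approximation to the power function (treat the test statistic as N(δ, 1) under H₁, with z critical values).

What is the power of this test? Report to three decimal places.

Power ≈ 0.240

Noncentrality parameter: δ = d·√n = 0.21 × √20 = 0.9391
One-sided α = 0.05 → critical value z_{0.05} = 1.645.
Power = P(Z > 1.645 − δ) = Φ(-0.706) = 0.2402.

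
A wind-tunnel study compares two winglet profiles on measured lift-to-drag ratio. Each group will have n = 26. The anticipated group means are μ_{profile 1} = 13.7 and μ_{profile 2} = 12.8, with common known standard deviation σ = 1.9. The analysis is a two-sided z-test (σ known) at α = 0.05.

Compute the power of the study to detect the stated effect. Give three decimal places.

Power ≈ 0.401

Standardized effect: d = |μ_{profile 1} − μ_{profile 2}| / σ = |13.7 − 12.8| / 1.9 = 0.4737
Noncentrality parameter: δ = d·√(n/2) = 0.4737 × √(26/2) = 1.7079
Critical value for a two-sided test at α = 0.05: z_{α/2} = 1.960.
Power = Φ(δ − 1.960) + Φ(−δ − 1.960) = Φ(-0.252) + Φ(-3.668) = 0.4005 + 0.0001 = 0.4006.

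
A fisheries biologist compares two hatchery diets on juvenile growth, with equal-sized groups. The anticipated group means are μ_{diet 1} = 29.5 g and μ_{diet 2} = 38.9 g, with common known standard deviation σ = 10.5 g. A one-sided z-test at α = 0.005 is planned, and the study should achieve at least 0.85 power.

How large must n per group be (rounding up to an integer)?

Standardized effect: d = |μ_{diet 1} − μ_{diet 2}| / σ = |29.5 − 38.9| / 10.5 = 0.8952
For power 0.85 need Φ(δ − z_{0.005}) = 0.85, so δ = z_{0.005} + z_{0.15} = 2.576 + 1.036 = 3.612.
δ = d·√(n/2) ⇒ n = 2(δ/d)² = 2 × (3.612 / 0.8952)² = 32.56.
Round up to the next whole unit.

n = 33 per group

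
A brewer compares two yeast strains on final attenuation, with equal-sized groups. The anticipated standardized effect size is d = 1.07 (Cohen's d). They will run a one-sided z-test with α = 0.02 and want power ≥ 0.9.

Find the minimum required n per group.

n = 20 per group

For power 0.9 need Φ(δ − z_{0.02}) = 0.9, so δ = z_{0.02} + z_{0.10} = 2.054 + 1.282 = 3.335.
δ = d·√(n/2) ⇒ n = 2(δ/d)² = 2 × (3.335 / 1.07)² = 19.43.
Round up to the next whole unit.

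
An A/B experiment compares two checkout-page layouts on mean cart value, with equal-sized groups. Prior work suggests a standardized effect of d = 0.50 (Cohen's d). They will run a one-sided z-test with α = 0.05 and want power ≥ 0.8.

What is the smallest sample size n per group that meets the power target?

For power 0.8 need Φ(δ − z_{0.05}) = 0.8, so δ = z_{0.05} + z_{0.20} = 1.645 + 0.842 = 2.486.
δ = d·√(n/2) ⇒ n = 2(δ/d)² = 2 × (2.486 / 0.50)² = 49.46.
Rounding up, n = 50 per group.

n = 50 per group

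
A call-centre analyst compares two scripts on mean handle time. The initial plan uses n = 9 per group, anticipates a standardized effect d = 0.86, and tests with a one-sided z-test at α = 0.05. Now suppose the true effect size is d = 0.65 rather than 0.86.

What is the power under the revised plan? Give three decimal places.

Power ≈ 0.395

With d = 0.65: δ = d·√(n/2) = 0.65 × √(9/2) = 1.3789. Critical value z_{0.05} = 1.645.
Revised power = Φ(δ − 1.645) = Φ(-0.266) = 0.3951.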